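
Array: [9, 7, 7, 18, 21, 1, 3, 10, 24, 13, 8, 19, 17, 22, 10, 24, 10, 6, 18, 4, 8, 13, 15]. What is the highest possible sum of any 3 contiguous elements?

58

(9, 7, 7) → sum 23
(7, 7, 18) → sum 32
(7, 18, 21) → sum 46
(18, 21, 1) → sum 40
(21, 1, 3) → sum 25
(1, 3, 10) → sum 14
(3, 10, 24) → sum 37
(10, 24, 13) → sum 47
(24, 13, 8) → sum 45
(13, 8, 19) → sum 40
(8, 19, 17) → sum 44
(19, 17, 22) → sum 58
(17, 22, 10) → sum 49
(22, 10, 24) → sum 56
(10, 24, 10) → sum 44
(24, 10, 6) → sum 40
(10, 6, 18) → sum 34
(6, 18, 4) → sum 28
(18, 4, 8) → sum 30
(4, 8, 13) → sum 25
(8, 13, 15) → sum 36
Highest of these is 58.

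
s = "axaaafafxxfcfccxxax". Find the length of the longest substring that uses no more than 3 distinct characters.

[a] 1 distinct, len 1
[a, x] 2 distinct, len 2
[a, x, a] 2 distinct, len 3
[a, x, a, a] 2 distinct, len 4
[a, x, a, a, a] 2 distinct, len 5
[a, x, a, a, a, f] 3 distinct, len 6
[a, x, a, a, a, f, a] 3 distinct, len 7
[a, x, a, a, a, f, a, f] 3 distinct, len 8
[a, x, a, a, a, f, a, f, x] 3 distinct, len 9
[a, x, a, a, a, f, a, f, x, x] 3 distinct, len 10
[a, x, a, a, a, f, a, f, x, x, f] 3 distinct, len 11
[f, x, x, f, c] 3 distinct, len 5
[f, x, x, f, c, f] 3 distinct, len 6
[f, x, x, f, c, f, c] 3 distinct, len 7
[f, x, x, f, c, f, c, c] 3 distinct, len 8
[f, x, x, f, c, f, c, c, x] 3 distinct, len 9
[f, x, x, f, c, f, c, c, x, x] 3 distinct, len 10
[c, c, x, x, a] 3 distinct, len 5
[c, c, x, x, a, x] 3 distinct, len 6
Longest length with ≤3 distinct: 11.

11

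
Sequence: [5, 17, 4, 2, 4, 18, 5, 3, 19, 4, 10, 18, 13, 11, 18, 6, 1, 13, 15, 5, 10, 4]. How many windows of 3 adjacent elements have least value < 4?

9

(5, 17, 4) → min 4
(17, 4, 2) → min 2  < 4 ✓
(4, 2, 4) → min 2  < 4 ✓
(2, 4, 18) → min 2  < 4 ✓
(4, 18, 5) → min 4
(18, 5, 3) → min 3  < 4 ✓
(5, 3, 19) → min 3  < 4 ✓
(3, 19, 4) → min 3  < 4 ✓
(19, 4, 10) → min 4
(4, 10, 18) → min 4
(10, 18, 13) → min 10
(18, 13, 11) → min 11
(13, 11, 18) → min 11
(11, 18, 6) → min 6
(18, 6, 1) → min 1  < 4 ✓
(6, 1, 13) → min 1  < 4 ✓
(1, 13, 15) → min 1  < 4 ✓
(13, 15, 5) → min 5
(15, 5, 10) → min 5
(5, 10, 4) → min 4
9 windows satisfy the condition.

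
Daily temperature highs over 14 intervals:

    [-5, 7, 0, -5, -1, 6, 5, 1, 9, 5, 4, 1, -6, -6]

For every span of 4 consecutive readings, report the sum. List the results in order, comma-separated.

-3, 1, 0, 5, 11, 21, 20, 19, 19, 4, -7

(-5, 7, 0, -5) → sum -3
(7, 0, -5, -1) → sum 1
(0, -5, -1, 6) → sum 0
(-5, -1, 6, 5) → sum 5
(-1, 6, 5, 1) → sum 11
(6, 5, 1, 9) → sum 21
(5, 1, 9, 5) → sum 20
(1, 9, 5, 4) → sum 19
(9, 5, 4, 1) → sum 19
(5, 4, 1, -6) → sum 4
(4, 1, -6, -6) → sum -7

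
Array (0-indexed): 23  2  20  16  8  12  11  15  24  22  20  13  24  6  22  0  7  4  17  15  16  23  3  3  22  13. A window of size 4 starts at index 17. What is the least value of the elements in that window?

Elements at indices 17..20: 4, 17, 15, 16
min(4, 17, 15, 16) = 4

4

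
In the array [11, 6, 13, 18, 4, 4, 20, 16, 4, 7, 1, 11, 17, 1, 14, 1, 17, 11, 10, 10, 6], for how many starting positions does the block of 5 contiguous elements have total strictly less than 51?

11 6 13 18 4 → sum 52
6 13 18 4 4 → sum 45  < 51 ✓
13 18 4 4 20 → sum 59
18 4 4 20 16 → sum 62
4 4 20 16 4 → sum 48  < 51 ✓
4 20 16 4 7 → sum 51
20 16 4 7 1 → sum 48  < 51 ✓
16 4 7 1 11 → sum 39  < 51 ✓
4 7 1 11 17 → sum 40  < 51 ✓
7 1 11 17 1 → sum 37  < 51 ✓
1 11 17 1 14 → sum 44  < 51 ✓
11 17 1 14 1 → sum 44  < 51 ✓
17 1 14 1 17 → sum 50  < 51 ✓
1 14 1 17 11 → sum 44  < 51 ✓
14 1 17 11 10 → sum 53
1 17 11 10 10 → sum 49  < 51 ✓
17 11 10 10 6 → sum 54
11 windows satisfy the condition.

11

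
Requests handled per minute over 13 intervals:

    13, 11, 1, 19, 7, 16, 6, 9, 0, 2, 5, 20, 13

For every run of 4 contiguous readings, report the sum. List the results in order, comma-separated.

[13, 11, 1, 19] → sum 44
[11, 1, 19, 7] → sum 38
[1, 19, 7, 16] → sum 43
[19, 7, 16, 6] → sum 48
[7, 16, 6, 9] → sum 38
[16, 6, 9, 0] → sum 31
[6, 9, 0, 2] → sum 17
[9, 0, 2, 5] → sum 16
[0, 2, 5, 20] → sum 27
[2, 5, 20, 13] → sum 40

44, 38, 43, 48, 38, 31, 17, 16, 27, 40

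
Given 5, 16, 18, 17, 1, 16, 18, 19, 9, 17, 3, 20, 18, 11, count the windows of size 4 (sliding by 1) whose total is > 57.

[5, 16, 18, 17] → sum 56
[16, 18, 17, 1] → sum 52
[18, 17, 1, 16] → sum 52
[17, 1, 16, 18] → sum 52
[1, 16, 18, 19] → sum 54
[16, 18, 19, 9] → sum 62  > 57 ✓
[18, 19, 9, 17] → sum 63  > 57 ✓
[19, 9, 17, 3] → sum 48
[9, 17, 3, 20] → sum 49
[17, 3, 20, 18] → sum 58  > 57 ✓
[3, 20, 18, 11] → sum 52
3 windows satisfy the condition.

3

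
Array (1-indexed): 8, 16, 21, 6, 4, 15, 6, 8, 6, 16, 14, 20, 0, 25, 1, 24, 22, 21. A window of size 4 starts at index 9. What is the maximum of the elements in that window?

20

Elements at indices 9..12: 6, 16, 14, 20
max(6, 16, 14, 20) = 20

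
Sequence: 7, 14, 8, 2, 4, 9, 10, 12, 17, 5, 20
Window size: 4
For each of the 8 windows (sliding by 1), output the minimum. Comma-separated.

2, 2, 2, 2, 4, 9, 5, 5

[7, 14, 8, 2] → min 2
[14, 8, 2, 4] → min 2
[8, 2, 4, 9] → min 2
[2, 4, 9, 10] → min 2
[4, 9, 10, 12] → min 4
[9, 10, 12, 17] → min 9
[10, 12, 17, 5] → min 5
[12, 17, 5, 20] → min 5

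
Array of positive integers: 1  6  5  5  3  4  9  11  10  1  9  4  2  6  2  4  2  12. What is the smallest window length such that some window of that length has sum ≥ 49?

add 1: running sum 1 < 49
add 6: running sum 7 < 49
add 5: running sum 12 < 49
add 5: running sum 17 < 49
add 3: running sum 20 < 49
add 4: running sum 24 < 49
add 9: running sum 33 < 49
add 11: running sum 44 < 49
add 10: shortest ending here [6, 5, 5, 3, 4, 9, 11, 10] sum 53, len 8
add 1: shortest ending here [6, 5, 5, 3, 4, 9, 11, 10, 1] sum 54, len 9
add 9: shortest ending here [5, 3, 4, 9, 11, 10, 1, 9] sum 52, len 8
add 4: shortest ending here [3, 4, 9, 11, 10, 1, 9, 4] sum 51, len 8
add 2: shortest ending here [4, 9, 11, 10, 1, 9, 4, 2] sum 50, len 8
add 6: shortest ending here [9, 11, 10, 1, 9, 4, 2, 6] sum 52, len 8
add 2: shortest ending here [9, 11, 10, 1, 9, 4, 2, 6, 2] sum 54, len 9
add 4: shortest ending here [11, 10, 1, 9, 4, 2, 6, 2, 4] sum 49, len 9
add 2: shortest ending here [11, 10, 1, 9, 4, 2, 6, 2, 4, 2] sum 51, len 10
add 12: shortest ending here [10, 1, 9, 4, 2, 6, 2, 4, 2, 12] sum 52, len 10
Shortest qualifying length: 8.

8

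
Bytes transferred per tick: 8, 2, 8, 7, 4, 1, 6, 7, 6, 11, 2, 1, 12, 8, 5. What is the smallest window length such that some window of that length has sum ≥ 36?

Extend right; whenever the sum reaches 36, record the length and shrink from the left:
add 8: running sum 8 < 36
add 2: running sum 10 < 36
add 8: running sum 18 < 36
add 7: running sum 25 < 36
add 4: running sum 29 < 36
add 1: running sum 30 < 36
end 6: [8, 2, 8, 7, 4, 1, 6] sum 36, len 7
end 7: [8, 2, 8, 7, 4, 1, 6, 7] sum 43, len 8
end 8: [8, 7, 4, 1, 6, 7, 6] sum 39, len 7
end 9: [7, 4, 1, 6, 7, 6, 11] sum 42, len 7
end 10: [4, 1, 6, 7, 6, 11, 2] sum 37, len 7
end 11: [4, 1, 6, 7, 6, 11, 2, 1] sum 38, len 8
end 12: [7, 6, 11, 2, 1, 12] sum 39, len 6
end 13: [6, 11, 2, 1, 12, 8] sum 40, len 6
end 14: [11, 2, 1, 12, 8, 5] sum 39, len 6
Shortest qualifying length: 6.

6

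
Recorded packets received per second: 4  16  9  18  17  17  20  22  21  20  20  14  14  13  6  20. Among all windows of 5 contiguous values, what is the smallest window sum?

64

[4, 16, 9, 18, 17] → sum 64
[16, 9, 18, 17, 17] → sum 77
[9, 18, 17, 17, 20] → sum 81
[18, 17, 17, 20, 22] → sum 94
[17, 17, 20, 22, 21] → sum 97
[17, 20, 22, 21, 20] → sum 100
[20, 22, 21, 20, 20] → sum 103
[22, 21, 20, 20, 14] → sum 97
[21, 20, 20, 14, 14] → sum 89
[20, 20, 14, 14, 13] → sum 81
[20, 14, 14, 13, 6] → sum 67
[14, 14, 13, 6, 20] → sum 67
Smallest of these is 64.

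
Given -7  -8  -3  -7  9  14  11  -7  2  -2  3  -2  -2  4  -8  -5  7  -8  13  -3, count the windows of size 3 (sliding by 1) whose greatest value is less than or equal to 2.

3

(-7, -8, -3) → max -3  ≤ 2 ✓
(-8, -3, -7) → max -3  ≤ 2 ✓
(-3, -7, 9) → max 9
(-7, 9, 14) → max 14
(9, 14, 11) → max 14
(14, 11, -7) → max 14
(11, -7, 2) → max 11
(-7, 2, -2) → max 2  ≤ 2 ✓
(2, -2, 3) → max 3
(-2, 3, -2) → max 3
(3, -2, -2) → max 3
(-2, -2, 4) → max 4
(-2, 4, -8) → max 4
(4, -8, -5) → max 4
(-8, -5, 7) → max 7
(-5, 7, -8) → max 7
(7, -8, 13) → max 13
(-8, 13, -3) → max 13
3 windows satisfy the condition.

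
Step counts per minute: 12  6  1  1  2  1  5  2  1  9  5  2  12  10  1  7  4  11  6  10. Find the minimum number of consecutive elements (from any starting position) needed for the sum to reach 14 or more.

2

Extend right; whenever the sum reaches 14, record the length and shrink from the left:
add 12: running sum 12 < 14
add 6: shortest ending here [12, 6] sum 18, len 2
add 1: shortest ending here [12, 6, 1] sum 19, len 3
add 1: shortest ending here [12, 6, 1, 1] sum 20, len 4
add 2: shortest ending here [12, 6, 1, 1, 2] sum 22, len 5
add 1: shortest ending here [12, 6, 1, 1, 2, 1] sum 23, len 6
add 5: shortest ending here [6, 1, 1, 2, 1, 5] sum 16, len 6
add 2: shortest ending here [6, 1, 1, 2, 1, 5, 2] sum 18, len 7
add 1: shortest ending here [6, 1, 1, 2, 1, 5, 2, 1] sum 19, len 8
add 9: shortest ending here [5, 2, 1, 9] sum 17, len 4
add 5: shortest ending here [9, 5] sum 14, len 2
add 2: shortest ending here [9, 5, 2] sum 16, len 3
add 12: shortest ending here [2, 12] sum 14, len 2
add 10: shortest ending here [12, 10] sum 22, len 2
add 1: shortest ending here [12, 10, 1] sum 23, len 3
add 7: shortest ending here [10, 1, 7] sum 18, len 3
add 4: shortest ending here [10, 1, 7, 4] sum 22, len 4
add 11: shortest ending here [4, 11] sum 15, len 2
add 6: shortest ending here [11, 6] sum 17, len 2
add 10: shortest ending here [6, 10] sum 16, len 2
Shortest qualifying length: 2.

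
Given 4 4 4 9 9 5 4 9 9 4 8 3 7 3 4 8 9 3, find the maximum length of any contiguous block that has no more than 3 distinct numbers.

10

Extend right; when distinct count exceeds 3, shrink from the left:
add 4: window [4] (1 distinct), len 1
add 4: window [4, 4] (1 distinct), len 2
add 4: window [4, 4, 4] (1 distinct), len 3
add 9: window [4, 4, 4, 9] (2 distinct), len 4
add 9: window [4, 4, 4, 9, 9] (2 distinct), len 5
add 5: window [4, 4, 4, 9, 9, 5] (3 distinct), len 6
add 4: window [4, 4, 4, 9, 9, 5, 4] (3 distinct), len 7
add 9: window [4, 4, 4, 9, 9, 5, 4, 9] (3 distinct), len 8
add 9: window [4, 4, 4, 9, 9, 5, 4, 9, 9] (3 distinct), len 9
add 4: window [4, 4, 4, 9, 9, 5, 4, 9, 9, 4] (3 distinct), len 10
add 8: window [4, 9, 9, 4, 8] (3 distinct), len 5
add 3: window [4, 8, 3] (3 distinct), len 3
add 7: window [8, 3, 7] (3 distinct), len 3
add 3: window [8, 3, 7, 3] (3 distinct), len 4
add 4: window [3, 7, 3, 4] (3 distinct), len 4
add 8: window [3, 4, 8] (3 distinct), len 3
add 9: window [4, 8, 9] (3 distinct), len 3
add 3: window [8, 9, 3] (3 distinct), len 3
Longest length with ≤3 distinct: 10.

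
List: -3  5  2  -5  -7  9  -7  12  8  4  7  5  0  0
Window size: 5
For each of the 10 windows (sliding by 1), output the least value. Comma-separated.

(-3, 5, 2, -5, -7) → min -7
(5, 2, -5, -7, 9) → min -7
(2, -5, -7, 9, -7) → min -7
(-5, -7, 9, -7, 12) → min -7
(-7, 9, -7, 12, 8) → min -7
(9, -7, 12, 8, 4) → min -7
(-7, 12, 8, 4, 7) → min -7
(12, 8, 4, 7, 5) → min 4
(8, 4, 7, 5, 0) → min 0
(4, 7, 5, 0, 0) → min 0

-7, -7, -7, -7, -7, -7, -7, 4, 0, 0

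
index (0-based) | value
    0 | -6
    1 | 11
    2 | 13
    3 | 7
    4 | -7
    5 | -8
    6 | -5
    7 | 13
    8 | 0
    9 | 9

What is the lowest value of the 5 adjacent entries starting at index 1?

Elements at indices 1..5: 11, 13, 7, -7, -8
min(11, 13, 7, -7, -8) = -8

-8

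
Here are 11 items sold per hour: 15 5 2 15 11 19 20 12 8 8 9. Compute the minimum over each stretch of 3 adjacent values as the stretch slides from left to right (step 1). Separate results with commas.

2, 2, 2, 11, 11, 12, 8, 8, 8

Sliding a size-3 window across the 11 values:
15 5 2 → min 2
5 2 15 → min 2
2 15 11 → min 2
15 11 19 → min 11
11 19 20 → min 11
19 20 12 → min 12
20 12 8 → min 8
12 8 8 → min 8
8 8 9 → min 8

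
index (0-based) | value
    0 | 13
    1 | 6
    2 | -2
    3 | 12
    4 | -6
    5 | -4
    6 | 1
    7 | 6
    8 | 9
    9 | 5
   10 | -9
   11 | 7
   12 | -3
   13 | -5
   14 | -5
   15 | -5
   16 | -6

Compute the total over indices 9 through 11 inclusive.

Elements at indices 9..11: 5, -9, 7
sum(5, -9, 7) = 3

3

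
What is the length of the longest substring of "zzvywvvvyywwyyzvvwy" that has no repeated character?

[z] len 1
[z] len 1
[z, v] len 2
[z, v, y] len 3
[z, v, y, w] len 4
[y, w, v] len 3
[v] len 1
[v] len 1
[v, y] len 2
[y] len 1
[y, w] len 2
[w] len 1
[w, y] len 2
[y] len 1
[y, z] len 2
[y, z, v] len 3
[v] len 1
[v, w] len 2
[v, w, y] len 3
Longest all-distinct length: 4.

4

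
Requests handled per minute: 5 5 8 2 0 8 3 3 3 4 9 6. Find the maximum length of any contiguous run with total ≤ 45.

[5] sum 5 len 1
[5, 5] sum 10 len 2
[5, 5, 8] sum 18 len 3
[5, 5, 8, 2] sum 20 len 4
[5, 5, 8, 2, 0] sum 20 len 5
[5, 5, 8, 2, 0, 8] sum 28 len 6
[5, 5, 8, 2, 0, 8, 3] sum 31 len 7
[5, 5, 8, 2, 0, 8, 3, 3] sum 34 len 8
[5, 5, 8, 2, 0, 8, 3, 3, 3] sum 37 len 9
[5, 5, 8, 2, 0, 8, 3, 3, 3, 4] sum 41 len 10
[5, 8, 2, 0, 8, 3, 3, 3, 4, 9] sum 45 len 10
[2, 0, 8, 3, 3, 3, 4, 9, 6] sum 38 len 9
Longest length seen: 10.

10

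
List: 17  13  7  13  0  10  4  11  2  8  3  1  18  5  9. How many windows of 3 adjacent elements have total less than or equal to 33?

12

17 13 7 → sum 37
13 7 13 → sum 33  ≤ 33 ✓
7 13 0 → sum 20  ≤ 33 ✓
13 0 10 → sum 23  ≤ 33 ✓
0 10 4 → sum 14  ≤ 33 ✓
10 4 11 → sum 25  ≤ 33 ✓
4 11 2 → sum 17  ≤ 33 ✓
11 2 8 → sum 21  ≤ 33 ✓
2 8 3 → sum 13  ≤ 33 ✓
8 3 1 → sum 12  ≤ 33 ✓
3 1 18 → sum 22  ≤ 33 ✓
1 18 5 → sum 24  ≤ 33 ✓
18 5 9 → sum 32  ≤ 33 ✓
12 windows satisfy the condition.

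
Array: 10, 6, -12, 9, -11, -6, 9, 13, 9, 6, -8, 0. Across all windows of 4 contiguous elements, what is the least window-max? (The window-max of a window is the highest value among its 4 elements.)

9

Each size-4 window and its max:
10 6 -12 9 → max 10
6 -12 9 -11 → max 9
-12 9 -11 -6 → max 9
9 -11 -6 9 → max 9
-11 -6 9 13 → max 13
-6 9 13 9 → max 13
9 13 9 6 → max 13
13 9 6 -8 → max 13
9 6 -8 0 → max 9
Least of these is 9.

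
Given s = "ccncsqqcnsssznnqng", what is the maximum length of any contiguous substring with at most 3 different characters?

7

[c] 1 distinct, len 1
[c, c] 1 distinct, len 2
[c, c, n] 2 distinct, len 3
[c, c, n, c] 2 distinct, len 4
[c, c, n, c, s] 3 distinct, len 5
[c, s, q] 3 distinct, len 3
[c, s, q, q] 3 distinct, len 4
[c, s, q, q, c] 3 distinct, len 5
[q, q, c, n] 3 distinct, len 4
[c, n, s] 3 distinct, len 3
[c, n, s, s] 3 distinct, len 4
[c, n, s, s, s] 3 distinct, len 5
[n, s, s, s, z] 3 distinct, len 5
[n, s, s, s, z, n] 3 distinct, len 6
[n, s, s, s, z, n, n] 3 distinct, len 7
[z, n, n, q] 3 distinct, len 4
[z, n, n, q, n] 3 distinct, len 5
[n, n, q, n, g] 3 distinct, len 5
Longest length with ≤3 distinct: 7.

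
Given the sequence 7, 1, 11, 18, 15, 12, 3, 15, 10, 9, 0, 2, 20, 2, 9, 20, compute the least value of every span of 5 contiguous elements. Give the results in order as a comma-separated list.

1, 1, 3, 3, 3, 3, 0, 0, 0, 0, 0, 2

(7, 1, 11, 18, 15) → min 1
(1, 11, 18, 15, 12) → min 1
(11, 18, 15, 12, 3) → min 3
(18, 15, 12, 3, 15) → min 3
(15, 12, 3, 15, 10) → min 3
(12, 3, 15, 10, 9) → min 3
(3, 15, 10, 9, 0) → min 0
(15, 10, 9, 0, 2) → min 0
(10, 9, 0, 2, 20) → min 0
(9, 0, 2, 20, 2) → min 0
(0, 2, 20, 2, 9) → min 0
(2, 20, 2, 9, 20) → min 2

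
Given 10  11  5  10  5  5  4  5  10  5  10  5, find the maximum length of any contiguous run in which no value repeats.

3

[10] len 1
[10, 11] len 2
[10, 11, 5] len 3
[11, 5, 10] len 3
[10, 5] len 2
[5] len 1
[5, 4] len 2
[4, 5] len 2
[4, 5, 10] len 3
[10, 5] len 2
[5, 10] len 2
[10, 5] len 2
Longest all-distinct length: 3.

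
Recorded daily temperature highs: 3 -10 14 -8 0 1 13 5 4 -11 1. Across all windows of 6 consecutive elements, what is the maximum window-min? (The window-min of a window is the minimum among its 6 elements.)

-8

[3, -10, 14, -8, 0, 1] → min -10
[-10, 14, -8, 0, 1, 13] → min -10
[14, -8, 0, 1, 13, 5] → min -8
[-8, 0, 1, 13, 5, 4] → min -8
[0, 1, 13, 5, 4, -11] → min -11
[1, 13, 5, 4, -11, 1] → min -11
Maximum of these is -8.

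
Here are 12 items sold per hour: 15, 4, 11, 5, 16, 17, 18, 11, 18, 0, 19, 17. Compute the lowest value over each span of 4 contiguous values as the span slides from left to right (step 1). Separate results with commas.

4, 4, 5, 5, 11, 11, 0, 0, 0

15 4 11 5 → min 4
4 11 5 16 → min 4
11 5 16 17 → min 5
5 16 17 18 → min 5
16 17 18 11 → min 11
17 18 11 18 → min 11
18 11 18 0 → min 0
11 18 0 19 → min 0
18 0 19 17 → min 0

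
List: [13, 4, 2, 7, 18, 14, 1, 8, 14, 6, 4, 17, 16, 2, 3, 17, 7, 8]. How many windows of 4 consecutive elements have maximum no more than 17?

11

(13, 4, 2, 7) → max 13  ≤ 17 ✓
(4, 2, 7, 18) → max 18
(2, 7, 18, 14) → max 18
(7, 18, 14, 1) → max 18
(18, 14, 1, 8) → max 18
(14, 1, 8, 14) → max 14  ≤ 17 ✓
(1, 8, 14, 6) → max 14  ≤ 17 ✓
(8, 14, 6, 4) → max 14  ≤ 17 ✓
(14, 6, 4, 17) → max 17  ≤ 17 ✓
(6, 4, 17, 16) → max 17  ≤ 17 ✓
(4, 17, 16, 2) → max 17  ≤ 17 ✓
(17, 16, 2, 3) → max 17  ≤ 17 ✓
(16, 2, 3, 17) → max 17  ≤ 17 ✓
(2, 3, 17, 7) → max 17  ≤ 17 ✓
(3, 17, 7, 8) → max 17  ≤ 17 ✓
11 windows satisfy the condition.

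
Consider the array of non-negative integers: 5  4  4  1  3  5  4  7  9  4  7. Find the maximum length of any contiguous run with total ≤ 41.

→ 5: sum 5, len 1
→ 4: sum 9, len 2
→ 4: sum 13, len 3
→ 1: sum 14, len 4
→ 3: sum 17, len 5
→ 5: sum 22, len 6
→ 4: sum 26, len 7
→ 7: sum 33, len 8
→ 9 (dropped 5): sum 37, len 8
→ 4: sum 41, len 9
→ 7 (dropped 4, 4): sum 40, len 8
Longest length seen: 9.

9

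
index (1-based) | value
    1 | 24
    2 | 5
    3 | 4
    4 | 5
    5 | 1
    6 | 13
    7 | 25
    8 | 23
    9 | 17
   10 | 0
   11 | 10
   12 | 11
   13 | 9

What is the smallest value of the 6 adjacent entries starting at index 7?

Elements at indices 7..12: 25, 23, 17, 0, 10, 11
min(25, 23, 17, 0, 10, 11) = 0

0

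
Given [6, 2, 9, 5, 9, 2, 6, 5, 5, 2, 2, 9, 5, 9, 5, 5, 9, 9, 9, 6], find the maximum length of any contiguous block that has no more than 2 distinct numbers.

add 6: window [6] (1 distinct), len 1
add 2: window [6, 2] (2 distinct), len 2
add 9: window [2, 9] (2 distinct), len 2
add 5: window [9, 5] (2 distinct), len 2
add 9: window [9, 5, 9] (2 distinct), len 3
add 2: window [9, 2] (2 distinct), len 2
add 6: window [2, 6] (2 distinct), len 2
add 5: window [6, 5] (2 distinct), len 2
add 5: window [6, 5, 5] (2 distinct), len 3
add 2: window [5, 5, 2] (2 distinct), len 3
add 2: window [5, 5, 2, 2] (2 distinct), len 4
add 9: window [2, 2, 9] (2 distinct), len 3
add 5: window [9, 5] (2 distinct), len 2
add 9: window [9, 5, 9] (2 distinct), len 3
add 5: window [9, 5, 9, 5] (2 distinct), len 4
add 5: window [9, 5, 9, 5, 5] (2 distinct), len 5
add 9: window [9, 5, 9, 5, 5, 9] (2 distinct), len 6
add 9: window [9, 5, 9, 5, 5, 9, 9] (2 distinct), len 7
add 9: window [9, 5, 9, 5, 5, 9, 9, 9] (2 distinct), len 8
add 6: window [9, 9, 9, 6] (2 distinct), len 4
Longest length with ≤2 distinct: 8.

8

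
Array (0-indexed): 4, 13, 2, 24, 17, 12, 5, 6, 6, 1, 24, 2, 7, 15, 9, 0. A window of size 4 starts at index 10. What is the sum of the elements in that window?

Elements at indices 10..13: 24, 2, 7, 15
sum(24, 2, 7, 15) = 48

48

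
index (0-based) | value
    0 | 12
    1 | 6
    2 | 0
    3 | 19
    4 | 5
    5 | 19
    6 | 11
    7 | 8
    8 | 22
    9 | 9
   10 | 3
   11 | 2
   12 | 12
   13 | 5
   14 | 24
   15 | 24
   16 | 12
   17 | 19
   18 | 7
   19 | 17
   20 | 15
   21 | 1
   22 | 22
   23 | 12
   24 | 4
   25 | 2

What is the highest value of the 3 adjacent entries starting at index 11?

12

Elements at indices 11..13: 2, 12, 5
max(2, 12, 5) = 12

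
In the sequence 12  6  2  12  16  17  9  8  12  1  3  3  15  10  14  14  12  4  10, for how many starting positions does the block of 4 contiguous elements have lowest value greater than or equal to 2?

[12, 6, 2, 12] → min 2  ≥ 2 ✓
[6, 2, 12, 16] → min 2  ≥ 2 ✓
[2, 12, 16, 17] → min 2  ≥ 2 ✓
[12, 16, 17, 9] → min 9  ≥ 2 ✓
[16, 17, 9, 8] → min 8  ≥ 2 ✓
[17, 9, 8, 12] → min 8  ≥ 2 ✓
[9, 8, 12, 1] → min 1
[8, 12, 1, 3] → min 1
[12, 1, 3, 3] → min 1
[1, 3, 3, 15] → min 1
[3, 3, 15, 10] → min 3  ≥ 2 ✓
[3, 15, 10, 14] → min 3  ≥ 2 ✓
[15, 10, 14, 14] → min 10  ≥ 2 ✓
[10, 14, 14, 12] → min 10  ≥ 2 ✓
[14, 14, 12, 4] → min 4  ≥ 2 ✓
[14, 12, 4, 10] → min 4  ≥ 2 ✓
12 windows satisfy the condition.

12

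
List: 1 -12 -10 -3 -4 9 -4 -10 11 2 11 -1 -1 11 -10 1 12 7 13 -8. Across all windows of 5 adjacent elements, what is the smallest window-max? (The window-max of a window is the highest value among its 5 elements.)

Each size-5 window and its max:
1 -12 -10 -3 -4 → max 1
-12 -10 -3 -4 9 → max 9
-10 -3 -4 9 -4 → max 9
-3 -4 9 -4 -10 → max 9
-4 9 -4 -10 11 → max 11
9 -4 -10 11 2 → max 11
-4 -10 11 2 11 → max 11
-10 11 2 11 -1 → max 11
11 2 11 -1 -1 → max 11
2 11 -1 -1 11 → max 11
11 -1 -1 11 -10 → max 11
-1 -1 11 -10 1 → max 11
-1 11 -10 1 12 → max 12
11 -10 1 12 7 → max 12
-10 1 12 7 13 → max 13
1 12 7 13 -8 → max 13
Smallest of these is 1.

1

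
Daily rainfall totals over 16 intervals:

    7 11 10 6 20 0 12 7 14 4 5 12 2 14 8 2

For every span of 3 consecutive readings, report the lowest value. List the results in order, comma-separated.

7, 6, 6, 0, 0, 0, 7, 4, 4, 4, 2, 2, 2, 2

Sliding a size-3 window across the 16 values:
7 11 10 → min 7
11 10 6 → min 6
10 6 20 → min 6
6 20 0 → min 0
20 0 12 → min 0
0 12 7 → min 0
12 7 14 → min 7
7 14 4 → min 4
14 4 5 → min 4
4 5 12 → min 4
5 12 2 → min 2
12 2 14 → min 2
2 14 8 → min 2
14 8 2 → min 2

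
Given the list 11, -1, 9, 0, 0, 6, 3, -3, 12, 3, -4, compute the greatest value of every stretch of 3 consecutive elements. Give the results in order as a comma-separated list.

11, 9, 9, 6, 6, 6, 12, 12, 12

11 -1 9 → max 11
-1 9 0 → max 9
9 0 0 → max 9
0 0 6 → max 6
0 6 3 → max 6
6 3 -3 → max 6
3 -3 12 → max 12
-3 12 3 → max 12
12 3 -4 → max 12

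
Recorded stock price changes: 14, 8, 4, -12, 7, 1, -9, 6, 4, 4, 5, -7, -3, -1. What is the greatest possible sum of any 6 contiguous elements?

[14, 8, 4, -12, 7, 1] → sum 22
[8, 4, -12, 7, 1, -9] → sum -1
[4, -12, 7, 1, -9, 6] → sum -3
[-12, 7, 1, -9, 6, 4] → sum -3
[7, 1, -9, 6, 4, 4] → sum 13
[1, -9, 6, 4, 4, 5] → sum 11
[-9, 6, 4, 4, 5, -7] → sum 3
[6, 4, 4, 5, -7, -3] → sum 9
[4, 4, 5, -7, -3, -1] → sum 2
Greatest of these is 22.

22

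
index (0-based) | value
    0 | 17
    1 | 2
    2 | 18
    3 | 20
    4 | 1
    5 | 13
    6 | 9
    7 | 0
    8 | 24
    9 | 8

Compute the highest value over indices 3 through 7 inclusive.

Elements at indices 3..7: 20, 1, 13, 9, 0
max(20, 1, 13, 9, 0) = 20

20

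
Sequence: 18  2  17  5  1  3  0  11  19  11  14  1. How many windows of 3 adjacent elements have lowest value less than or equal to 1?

6

[18, 2, 17] → min 2
[2, 17, 5] → min 2
[17, 5, 1] → min 1  ≤ 1 ✓
[5, 1, 3] → min 1  ≤ 1 ✓
[1, 3, 0] → min 0  ≤ 1 ✓
[3, 0, 11] → min 0  ≤ 1 ✓
[0, 11, 19] → min 0  ≤ 1 ✓
[11, 19, 11] → min 11
[19, 11, 14] → min 11
[11, 14, 1] → min 1  ≤ 1 ✓
6 windows satisfy the condition.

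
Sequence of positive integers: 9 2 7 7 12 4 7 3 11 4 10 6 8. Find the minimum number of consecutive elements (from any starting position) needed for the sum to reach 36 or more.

5

Extend right; whenever the sum reaches 36, record the length and shrink from the left:
add 9: running sum 9 < 36
add 2: running sum 11 < 36
add 7: running sum 18 < 36
add 7: running sum 25 < 36
end 4: [9, 2, 7, 7, 12] sum 37, len 5
end 5: [9, 2, 7, 7, 12, 4] sum 41, len 6
end 6: [7, 7, 12, 4, 7] sum 37, len 5
end 7: [7, 7, 12, 4, 7, 3] sum 40, len 6
end 8: [12, 4, 7, 3, 11] sum 37, len 5
end 9: [12, 4, 7, 3, 11, 4] sum 41, len 6
end 10: [4, 7, 3, 11, 4, 10] sum 39, len 6
end 11: [7, 3, 11, 4, 10, 6] sum 41, len 6
end 12: [11, 4, 10, 6, 8] sum 39, len 5
Shortest qualifying length: 5.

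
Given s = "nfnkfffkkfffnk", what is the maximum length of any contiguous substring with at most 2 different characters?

9

[n] 1 distinct, len 1
[n, f] 2 distinct, len 2
[n, f, n] 2 distinct, len 3
[n, k] 2 distinct, len 2
[k, f] 2 distinct, len 2
[k, f, f] 2 distinct, len 3
[k, f, f, f] 2 distinct, len 4
[k, f, f, f, k] 2 distinct, len 5
[k, f, f, f, k, k] 2 distinct, len 6
[k, f, f, f, k, k, f] 2 distinct, len 7
[k, f, f, f, k, k, f, f] 2 distinct, len 8
[k, f, f, f, k, k, f, f, f] 2 distinct, len 9
[f, f, f, n] 2 distinct, len 4
[n, k] 2 distinct, len 2
Longest length with ≤2 distinct: 9.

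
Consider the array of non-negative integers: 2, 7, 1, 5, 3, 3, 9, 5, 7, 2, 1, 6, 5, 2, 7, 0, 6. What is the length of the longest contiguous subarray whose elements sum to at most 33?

8

Extend to the right; shrink from the left whenever the sum exceeds 33:
[2] sum 2 len 1
[2, 7] sum 9 len 2
[2, 7, 1] sum 10 len 3
[2, 7, 1, 5] sum 15 len 4
[2, 7, 1, 5, 3] sum 18 len 5
[2, 7, 1, 5, 3, 3] sum 21 len 6
[2, 7, 1, 5, 3, 3, 9] sum 30 len 7
[7, 1, 5, 3, 3, 9, 5] sum 33 len 7
[1, 5, 3, 3, 9, 5, 7] sum 33 len 7
[3, 3, 9, 5, 7, 2] sum 29 len 6
[3, 3, 9, 5, 7, 2, 1] sum 30 len 7
[3, 9, 5, 7, 2, 1, 6] sum 33 len 7
[5, 7, 2, 1, 6, 5] sum 26 len 6
[5, 7, 2, 1, 6, 5, 2] sum 28 len 7
[7, 2, 1, 6, 5, 2, 7] sum 30 len 7
[7, 2, 1, 6, 5, 2, 7, 0] sum 30 len 8
[2, 1, 6, 5, 2, 7, 0, 6] sum 29 len 8
Longest length seen: 8.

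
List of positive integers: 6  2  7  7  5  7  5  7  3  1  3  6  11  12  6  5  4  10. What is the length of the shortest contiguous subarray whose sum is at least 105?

18

Extend right; whenever the sum reaches 105, record the length and shrink from the left:
add 6: running sum 6 < 105
add 2: running sum 8 < 105
add 7: running sum 15 < 105
add 7: running sum 22 < 105
add 5: running sum 27 < 105
add 7: running sum 34 < 105
add 5: running sum 39 < 105
add 7: running sum 46 < 105
add 3: running sum 49 < 105
add 1: running sum 50 < 105
add 3: running sum 53 < 105
add 6: running sum 59 < 105
add 11: running sum 70 < 105
add 12: running sum 82 < 105
add 6: running sum 88 < 105
add 5: running sum 93 < 105
add 4: running sum 97 < 105
end 17: [6, 2, 7, 7, 5, 7, 5, 7, 3, 1, 3, 6, 11, 12, 6, 5, 4, 10] sum 107, len 18
Shortest qualifying length: 18.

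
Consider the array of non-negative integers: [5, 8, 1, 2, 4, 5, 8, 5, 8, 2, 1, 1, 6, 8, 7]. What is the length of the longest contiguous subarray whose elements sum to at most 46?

11

[5] sum 5 len 1
[5, 8] sum 13 len 2
[5, 8, 1] sum 14 len 3
[5, 8, 1, 2] sum 16 len 4
[5, 8, 1, 2, 4] sum 20 len 5
[5, 8, 1, 2, 4, 5] sum 25 len 6
[5, 8, 1, 2, 4, 5, 8] sum 33 len 7
[5, 8, 1, 2, 4, 5, 8, 5] sum 38 len 8
[5, 8, 1, 2, 4, 5, 8, 5, 8] sum 46 len 9
[8, 1, 2, 4, 5, 8, 5, 8, 2] sum 43 len 9
[8, 1, 2, 4, 5, 8, 5, 8, 2, 1] sum 44 len 10
[8, 1, 2, 4, 5, 8, 5, 8, 2, 1, 1] sum 45 len 11
[1, 2, 4, 5, 8, 5, 8, 2, 1, 1, 6] sum 43 len 11
[5, 8, 5, 8, 2, 1, 1, 6, 8] sum 44 len 9
[8, 5, 8, 2, 1, 1, 6, 8, 7] sum 46 len 9
Longest length seen: 11.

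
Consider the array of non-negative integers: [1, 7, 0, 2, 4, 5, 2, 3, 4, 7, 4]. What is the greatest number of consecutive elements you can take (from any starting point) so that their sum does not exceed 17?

add 1: [1] sum 1, len 1
add 7: [1, 7] sum 8, len 2
add 0: [1, 7, 0] sum 8, len 3
add 2: [1, 7, 0, 2] sum 10, len 4
add 4: [1, 7, 0, 2, 4] sum 14, len 5
add 5: [0, 2, 4, 5] sum 11, len 4
add 2: [0, 2, 4, 5, 2] sum 13, len 5
add 3: [0, 2, 4, 5, 2, 3] sum 16, len 6
add 4: [5, 2, 3, 4] sum 14, len 4
add 7: [2, 3, 4, 7] sum 16, len 4
add 4: [4, 7, 4] sum 15, len 3
Longest length seen: 6.

6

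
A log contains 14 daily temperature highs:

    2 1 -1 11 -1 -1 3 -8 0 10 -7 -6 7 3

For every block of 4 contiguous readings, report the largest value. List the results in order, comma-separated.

11, 11, 11, 11, 3, 3, 10, 10, 10, 10, 7

[2, 1, -1, 11] → max 11
[1, -1, 11, -1] → max 11
[-1, 11, -1, -1] → max 11
[11, -1, -1, 3] → max 11
[-1, -1, 3, -8] → max 3
[-1, 3, -8, 0] → max 3
[3, -8, 0, 10] → max 10
[-8, 0, 10, -7] → max 10
[0, 10, -7, -6] → max 10
[10, -7, -6, 7] → max 10
[-7, -6, 7, 3] → max 7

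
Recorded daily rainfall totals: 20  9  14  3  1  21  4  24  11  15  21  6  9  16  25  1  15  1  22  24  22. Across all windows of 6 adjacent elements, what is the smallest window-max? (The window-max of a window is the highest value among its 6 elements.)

20 9 14 3 1 21 → max 21
9 14 3 1 21 4 → max 21
14 3 1 21 4 24 → max 24
3 1 21 4 24 11 → max 24
1 21 4 24 11 15 → max 24
21 4 24 11 15 21 → max 24
4 24 11 15 21 6 → max 24
24 11 15 21 6 9 → max 24
11 15 21 6 9 16 → max 21
15 21 6 9 16 25 → max 25
21 6 9 16 25 1 → max 25
6 9 16 25 1 15 → max 25
9 16 25 1 15 1 → max 25
16 25 1 15 1 22 → max 25
25 1 15 1 22 24 → max 25
1 15 1 22 24 22 → max 24
Smallest of these is 21.

21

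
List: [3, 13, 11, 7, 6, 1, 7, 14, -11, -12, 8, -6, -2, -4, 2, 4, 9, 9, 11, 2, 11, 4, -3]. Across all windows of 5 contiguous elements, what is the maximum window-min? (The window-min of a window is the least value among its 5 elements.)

3 13 11 7 6 → min 3
13 11 7 6 1 → min 1
11 7 6 1 7 → min 1
7 6 1 7 14 → min 1
6 1 7 14 -11 → min -11
1 7 14 -11 -12 → min -12
7 14 -11 -12 8 → min -12
14 -11 -12 8 -6 → min -12
-11 -12 8 -6 -2 → min -12
-12 8 -6 -2 -4 → min -12
8 -6 -2 -4 2 → min -6
-6 -2 -4 2 4 → min -6
-2 -4 2 4 9 → min -4
-4 2 4 9 9 → min -4
2 4 9 9 11 → min 2
4 9 9 11 2 → min 2
9 9 11 2 11 → min 2
9 11 2 11 4 → min 2
11 2 11 4 -3 → min -3
Maximum of these is 3.

3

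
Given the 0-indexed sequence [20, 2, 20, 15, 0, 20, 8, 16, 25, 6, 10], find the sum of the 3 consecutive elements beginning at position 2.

35

Elements at indices 2..4: 20, 15, 0
sum(20, 15, 0) = 35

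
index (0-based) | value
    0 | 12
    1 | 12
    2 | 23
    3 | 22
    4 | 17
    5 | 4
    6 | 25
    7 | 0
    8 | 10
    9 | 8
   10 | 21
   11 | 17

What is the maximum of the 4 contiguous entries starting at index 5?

Elements at indices 5..8: 4, 25, 0, 10
max(4, 25, 0, 10) = 25

25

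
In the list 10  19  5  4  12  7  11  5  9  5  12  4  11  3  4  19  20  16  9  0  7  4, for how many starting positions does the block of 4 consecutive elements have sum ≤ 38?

[10, 19, 5, 4] → sum 38  ≤ 38 ✓
[19, 5, 4, 12] → sum 40
[5, 4, 12, 7] → sum 28  ≤ 38 ✓
[4, 12, 7, 11] → sum 34  ≤ 38 ✓
[12, 7, 11, 5] → sum 35  ≤ 38 ✓
[7, 11, 5, 9] → sum 32  ≤ 38 ✓
[11, 5, 9, 5] → sum 30  ≤ 38 ✓
[5, 9, 5, 12] → sum 31  ≤ 38 ✓
[9, 5, 12, 4] → sum 30  ≤ 38 ✓
[5, 12, 4, 11] → sum 32  ≤ 38 ✓
[12, 4, 11, 3] → sum 30  ≤ 38 ✓
[4, 11, 3, 4] → sum 22  ≤ 38 ✓
[11, 3, 4, 19] → sum 37  ≤ 38 ✓
[3, 4, 19, 20] → sum 46
[4, 19, 20, 16] → sum 59
[19, 20, 16, 9] → sum 64
[20, 16, 9, 0] → sum 45
[16, 9, 0, 7] → sum 32  ≤ 38 ✓
[9, 0, 7, 4] → sum 20  ≤ 38 ✓
14 windows satisfy the condition.

14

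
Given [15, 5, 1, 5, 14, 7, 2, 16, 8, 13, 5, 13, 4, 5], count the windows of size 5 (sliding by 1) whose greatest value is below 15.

4

15 5 1 5 14 → max 15
5 1 5 14 7 → max 14  < 15 ✓
1 5 14 7 2 → max 14  < 15 ✓
5 14 7 2 16 → max 16
14 7 2 16 8 → max 16
7 2 16 8 13 → max 16
2 16 8 13 5 → max 16
16 8 13 5 13 → max 16
8 13 5 13 4 → max 13  < 15 ✓
13 5 13 4 5 → max 13  < 15 ✓
4 windows satisfy the condition.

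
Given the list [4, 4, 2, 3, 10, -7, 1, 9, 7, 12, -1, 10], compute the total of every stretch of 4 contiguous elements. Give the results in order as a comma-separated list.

13, 19, 8, 7, 13, 10, 29, 27, 28

4 4 2 3 → sum 13
4 2 3 10 → sum 19
2 3 10 -7 → sum 8
3 10 -7 1 → sum 7
10 -7 1 9 → sum 13
-7 1 9 7 → sum 10
1 9 7 12 → sum 29
9 7 12 -1 → sum 27
7 12 -1 10 → sum 28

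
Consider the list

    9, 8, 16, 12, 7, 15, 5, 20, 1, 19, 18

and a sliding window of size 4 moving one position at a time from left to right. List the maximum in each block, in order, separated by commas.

[9, 8, 16, 12] → max 16
[8, 16, 12, 7] → max 16
[16, 12, 7, 15] → max 16
[12, 7, 15, 5] → max 15
[7, 15, 5, 20] → max 20
[15, 5, 20, 1] → max 20
[5, 20, 1, 19] → max 20
[20, 1, 19, 18] → max 20

16, 16, 16, 15, 20, 20, 20, 20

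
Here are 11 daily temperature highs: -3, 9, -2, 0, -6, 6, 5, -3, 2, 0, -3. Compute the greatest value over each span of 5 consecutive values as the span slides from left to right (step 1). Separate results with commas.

9, 9, 6, 6, 6, 6, 5

-3 9 -2 0 -6 → max 9
9 -2 0 -6 6 → max 9
-2 0 -6 6 5 → max 6
0 -6 6 5 -3 → max 6
-6 6 5 -3 2 → max 6
6 5 -3 2 0 → max 6
5 -3 2 0 -3 → max 5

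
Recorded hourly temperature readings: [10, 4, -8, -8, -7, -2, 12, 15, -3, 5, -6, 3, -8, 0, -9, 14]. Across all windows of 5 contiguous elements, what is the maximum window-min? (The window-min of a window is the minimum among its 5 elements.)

-3

(10, 4, -8, -8, -7) → min -8
(4, -8, -8, -7, -2) → min -8
(-8, -8, -7, -2, 12) → min -8
(-8, -7, -2, 12, 15) → min -8
(-7, -2, 12, 15, -3) → min -7
(-2, 12, 15, -3, 5) → min -3
(12, 15, -3, 5, -6) → min -6
(15, -3, 5, -6, 3) → min -6
(-3, 5, -6, 3, -8) → min -8
(5, -6, 3, -8, 0) → min -8
(-6, 3, -8, 0, -9) → min -9
(3, -8, 0, -9, 14) → min -9
Maximum of these is -3.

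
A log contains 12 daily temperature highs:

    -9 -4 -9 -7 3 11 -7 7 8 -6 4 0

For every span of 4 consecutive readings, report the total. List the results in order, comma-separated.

(-9, -4, -9, -7) → sum -29
(-4, -9, -7, 3) → sum -17
(-9, -7, 3, 11) → sum -2
(-7, 3, 11, -7) → sum 0
(3, 11, -7, 7) → sum 14
(11, -7, 7, 8) → sum 19
(-7, 7, 8, -6) → sum 2
(7, 8, -6, 4) → sum 13
(8, -6, 4, 0) → sum 6

-29, -17, -2, 0, 14, 19, 2, 13, 6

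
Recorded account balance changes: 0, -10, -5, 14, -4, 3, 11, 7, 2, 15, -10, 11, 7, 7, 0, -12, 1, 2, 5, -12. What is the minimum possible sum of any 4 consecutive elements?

[0, -10, -5, 14] → sum -1
[-10, -5, 14, -4] → sum -5
[-5, 14, -4, 3] → sum 8
[14, -4, 3, 11] → sum 24
[-4, 3, 11, 7] → sum 17
[3, 11, 7, 2] → sum 23
[11, 7, 2, 15] → sum 35
[7, 2, 15, -10] → sum 14
[2, 15, -10, 11] → sum 18
[15, -10, 11, 7] → sum 23
[-10, 11, 7, 7] → sum 15
[11, 7, 7, 0] → sum 25
[7, 7, 0, -12] → sum 2
[7, 0, -12, 1] → sum -4
[0, -12, 1, 2] → sum -9
[-12, 1, 2, 5] → sum -4
[1, 2, 5, -12] → sum -4
Minimum of these is -9.

-9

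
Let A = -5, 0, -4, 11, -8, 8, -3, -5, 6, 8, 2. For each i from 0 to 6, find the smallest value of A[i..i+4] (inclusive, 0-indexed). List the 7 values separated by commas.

-8, -8, -8, -8, -8, -5, -5

[-5, 0, -4, 11, -8] → min -8
[0, -4, 11, -8, 8] → min -8
[-4, 11, -8, 8, -3] → min -8
[11, -8, 8, -3, -5] → min -8
[-8, 8, -3, -5, 6] → min -8
[8, -3, -5, 6, 8] → min -5
[-3, -5, 6, 8, 2] → min -5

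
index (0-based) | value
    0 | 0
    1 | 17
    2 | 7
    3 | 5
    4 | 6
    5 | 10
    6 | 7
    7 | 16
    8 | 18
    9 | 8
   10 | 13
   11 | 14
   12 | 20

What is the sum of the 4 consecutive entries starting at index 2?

28

Elements at indices 2..5: 7, 5, 6, 10
sum(7, 5, 6, 10) = 28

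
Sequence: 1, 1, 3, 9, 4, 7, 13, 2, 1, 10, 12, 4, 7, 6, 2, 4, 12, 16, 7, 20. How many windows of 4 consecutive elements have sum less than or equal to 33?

14

[1, 1, 3, 9] → sum 14  ≤ 33 ✓
[1, 3, 9, 4] → sum 17  ≤ 33 ✓
[3, 9, 4, 7] → sum 23  ≤ 33 ✓
[9, 4, 7, 13] → sum 33  ≤ 33 ✓
[4, 7, 13, 2] → sum 26  ≤ 33 ✓
[7, 13, 2, 1] → sum 23  ≤ 33 ✓
[13, 2, 1, 10] → sum 26  ≤ 33 ✓
[2, 1, 10, 12] → sum 25  ≤ 33 ✓
[1, 10, 12, 4] → sum 27  ≤ 33 ✓
[10, 12, 4, 7] → sum 33  ≤ 33 ✓
[12, 4, 7, 6] → sum 29  ≤ 33 ✓
[4, 7, 6, 2] → sum 19  ≤ 33 ✓
[7, 6, 2, 4] → sum 19  ≤ 33 ✓
[6, 2, 4, 12] → sum 24  ≤ 33 ✓
[2, 4, 12, 16] → sum 34
[4, 12, 16, 7] → sum 39
[12, 16, 7, 20] → sum 55
14 windows satisfy the condition.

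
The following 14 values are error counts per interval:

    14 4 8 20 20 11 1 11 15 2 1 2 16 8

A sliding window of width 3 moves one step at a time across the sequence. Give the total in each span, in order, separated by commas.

26, 32, 48, 51, 32, 23, 27, 28, 18, 5, 19, 26

(14, 4, 8) → sum 26
(4, 8, 20) → sum 32
(8, 20, 20) → sum 48
(20, 20, 11) → sum 51
(20, 11, 1) → sum 32
(11, 1, 11) → sum 23
(1, 11, 15) → sum 27
(11, 15, 2) → sum 28
(15, 2, 1) → sum 18
(2, 1, 2) → sum 5
(1, 2, 16) → sum 19
(2, 16, 8) → sum 26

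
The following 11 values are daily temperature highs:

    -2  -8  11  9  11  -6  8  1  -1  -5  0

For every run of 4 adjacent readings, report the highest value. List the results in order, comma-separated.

(-2, -8, 11, 9) → max 11
(-8, 11, 9, 11) → max 11
(11, 9, 11, -6) → max 11
(9, 11, -6, 8) → max 11
(11, -6, 8, 1) → max 11
(-6, 8, 1, -1) → max 8
(8, 1, -1, -5) → max 8
(1, -1, -5, 0) → max 1

11, 11, 11, 11, 11, 8, 8, 1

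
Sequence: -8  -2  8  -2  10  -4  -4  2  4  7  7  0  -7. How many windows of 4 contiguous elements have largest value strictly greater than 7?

5

(-8, -2, 8, -2) → max 8  > 7 ✓
(-2, 8, -2, 10) → max 10  > 7 ✓
(8, -2, 10, -4) → max 10  > 7 ✓
(-2, 10, -4, -4) → max 10  > 7 ✓
(10, -4, -4, 2) → max 10  > 7 ✓
(-4, -4, 2, 4) → max 4
(-4, 2, 4, 7) → max 7
(2, 4, 7, 7) → max 7
(4, 7, 7, 0) → max 7
(7, 7, 0, -7) → max 7
5 windows satisfy the condition.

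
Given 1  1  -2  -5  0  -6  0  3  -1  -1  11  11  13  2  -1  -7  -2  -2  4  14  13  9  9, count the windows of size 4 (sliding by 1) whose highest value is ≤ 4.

10

1 1 -2 -5 → max 1  ≤ 4 ✓
1 -2 -5 0 → max 1  ≤ 4 ✓
-2 -5 0 -6 → max 0  ≤ 4 ✓
-5 0 -6 0 → max 0  ≤ 4 ✓
0 -6 0 3 → max 3  ≤ 4 ✓
-6 0 3 -1 → max 3  ≤ 4 ✓
0 3 -1 -1 → max 3  ≤ 4 ✓
3 -1 -1 11 → max 11
-1 -1 11 11 → max 11
-1 11 11 13 → max 13
11 11 13 2 → max 13
11 13 2 -1 → max 13
13 2 -1 -7 → max 13
2 -1 -7 -2 → max 2  ≤ 4 ✓
-1 -7 -2 -2 → max -1  ≤ 4 ✓
-7 -2 -2 4 → max 4  ≤ 4 ✓
-2 -2 4 14 → max 14
-2 4 14 13 → max 14
4 14 13 9 → max 14
14 13 9 9 → max 14
10 windows satisfy the condition.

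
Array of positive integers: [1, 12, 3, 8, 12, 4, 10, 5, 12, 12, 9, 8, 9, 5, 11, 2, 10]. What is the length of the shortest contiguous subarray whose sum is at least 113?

14

add 1: running sum 1 < 113
add 12: running sum 13 < 113
add 3: running sum 16 < 113
add 8: running sum 24 < 113
add 12: running sum 36 < 113
add 4: running sum 40 < 113
add 10: running sum 50 < 113
add 5: running sum 55 < 113
add 12: running sum 67 < 113
add 12: running sum 79 < 113
add 9: running sum 88 < 113
add 8: running sum 96 < 113
add 9: running sum 105 < 113
add 5: running sum 110 < 113
end 14: [12, 3, 8, 12, 4, 10, 5, 12, 12, 9, 8, 9, 5, 11] sum 120, len 14
end 15: [12, 3, 8, 12, 4, 10, 5, 12, 12, 9, 8, 9, 5, 11, 2] sum 122, len 15
end 16: [8, 12, 4, 10, 5, 12, 12, 9, 8, 9, 5, 11, 2, 10] sum 117, len 14
Shortest qualifying length: 14.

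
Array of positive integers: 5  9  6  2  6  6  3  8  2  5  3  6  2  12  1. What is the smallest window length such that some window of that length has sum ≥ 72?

14

Extend right; whenever the sum reaches 72, record the length and shrink from the left:
add 5: running sum 5 < 72
add 9: running sum 14 < 72
add 6: running sum 20 < 72
add 2: running sum 22 < 72
add 6: running sum 28 < 72
add 6: running sum 34 < 72
add 3: running sum 37 < 72
add 8: running sum 45 < 72
add 2: running sum 47 < 72
add 5: running sum 52 < 72
add 3: running sum 55 < 72
add 6: running sum 61 < 72
add 2: running sum 63 < 72
end 13: [5, 9, 6, 2, 6, 6, 3, 8, 2, 5, 3, 6, 2, 12] sum 75, len 14
end 14: [5, 9, 6, 2, 6, 6, 3, 8, 2, 5, 3, 6, 2, 12, 1] sum 76, len 15
Shortest qualifying length: 14.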